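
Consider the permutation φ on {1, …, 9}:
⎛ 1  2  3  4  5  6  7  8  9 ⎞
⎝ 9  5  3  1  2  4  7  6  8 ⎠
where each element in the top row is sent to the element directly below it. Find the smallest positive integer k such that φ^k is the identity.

Decomposing into disjoint cycles gives cycle lengths 5, 2, 1, 1.
The order of φ is the least common multiple of its cycle lengths: lcm(5, 2) = 10.

10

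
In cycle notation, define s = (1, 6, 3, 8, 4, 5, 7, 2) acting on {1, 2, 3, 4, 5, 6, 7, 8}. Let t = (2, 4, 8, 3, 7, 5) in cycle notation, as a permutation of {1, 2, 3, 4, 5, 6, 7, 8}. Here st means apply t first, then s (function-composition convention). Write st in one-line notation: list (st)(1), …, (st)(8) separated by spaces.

6 5 2 4 1 3 7 8

Chase each element through t then s: 1 → 1 → 6; 2 → 4 → 5; 3 → 7 → 2; 4 → 8 → 4; 5 → 2 → 1; 6 → 6 → 3; 7 → 5 → 7; 8 → 3 → 8.
Collecting the images, st = [6 5 2 4 1 3 7 8].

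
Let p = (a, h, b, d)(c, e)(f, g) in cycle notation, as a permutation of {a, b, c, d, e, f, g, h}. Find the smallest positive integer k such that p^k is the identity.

The disjoint cycles have lengths 4, 2, 2.
The order of p is the least common multiple of its cycle lengths: lcm(4, 2, 2) = 4.

4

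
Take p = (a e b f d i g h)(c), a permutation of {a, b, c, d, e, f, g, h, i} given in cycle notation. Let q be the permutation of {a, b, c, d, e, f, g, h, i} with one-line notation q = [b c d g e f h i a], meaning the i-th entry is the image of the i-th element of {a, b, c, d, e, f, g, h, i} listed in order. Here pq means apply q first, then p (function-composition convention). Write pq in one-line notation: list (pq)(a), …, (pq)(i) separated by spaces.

f c i h b d a g e

Chase each element through q then p: a → b → f; b → c → c; c → d → i; d → g → h; e → e → b; f → f → d; g → h → a; h → i → g; i → a → e.
Collecting the images, pq = [f c i h b d a g e].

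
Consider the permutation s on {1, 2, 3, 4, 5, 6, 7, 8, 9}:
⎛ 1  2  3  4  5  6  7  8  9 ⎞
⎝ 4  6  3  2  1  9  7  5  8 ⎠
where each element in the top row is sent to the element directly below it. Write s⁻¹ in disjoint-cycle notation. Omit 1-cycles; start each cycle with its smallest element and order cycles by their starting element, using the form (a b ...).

The cycle decomposition of s is (1 4 2 6 9 8 5).
The inverse reverses every cycle; in canonical form, s⁻¹ = (1 5 8 9 6 2 4).

(1 5 8 9 6 2 4)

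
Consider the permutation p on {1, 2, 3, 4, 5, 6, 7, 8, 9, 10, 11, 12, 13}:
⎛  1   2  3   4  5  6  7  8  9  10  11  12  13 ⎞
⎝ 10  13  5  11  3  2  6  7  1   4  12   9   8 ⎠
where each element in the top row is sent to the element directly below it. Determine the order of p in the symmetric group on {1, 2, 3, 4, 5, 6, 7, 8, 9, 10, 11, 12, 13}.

30

Decomposing into disjoint cycles gives cycle lengths 6, 5, 2.
The order is lcm(6, 5, 2) = 30.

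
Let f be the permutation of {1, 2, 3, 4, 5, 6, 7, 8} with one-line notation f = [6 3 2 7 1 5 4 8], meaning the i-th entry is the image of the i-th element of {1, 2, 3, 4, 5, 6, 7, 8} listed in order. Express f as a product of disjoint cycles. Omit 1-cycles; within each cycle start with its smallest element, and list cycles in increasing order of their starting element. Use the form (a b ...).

(1 6 5)(2 3)(4 7)

Iterating f from 1 gives 1 → 6 → 5 → 1; that is the 3-cycle (1 6 5).
Repeating from the next unused element and collecting all non-trivial cycles gives (1 6 5)(2 3)(4 7).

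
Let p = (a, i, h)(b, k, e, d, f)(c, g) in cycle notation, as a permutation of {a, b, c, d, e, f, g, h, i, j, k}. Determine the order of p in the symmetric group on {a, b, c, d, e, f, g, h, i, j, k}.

30

The disjoint cycles have lengths 5, 3, 2, 1.
The order of p is the least common multiple of its cycle lengths: lcm(5, 3, 2) = 30.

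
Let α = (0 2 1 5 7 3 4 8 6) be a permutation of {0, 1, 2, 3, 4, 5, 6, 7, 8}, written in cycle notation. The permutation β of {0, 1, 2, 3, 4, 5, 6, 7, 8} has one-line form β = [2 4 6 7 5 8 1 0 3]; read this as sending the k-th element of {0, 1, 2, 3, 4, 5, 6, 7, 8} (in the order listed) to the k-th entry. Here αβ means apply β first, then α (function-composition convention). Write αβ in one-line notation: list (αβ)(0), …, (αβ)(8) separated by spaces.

(αβ)(x) = α(β(x)). Computing each image: α(β(0)) = α(2) = 1, α(β(1)) = α(4) = 8, α(β(2)) = α(6) = 0, α(β(3)) = α(7) = 3, α(β(4)) = α(5) = 7, α(β(5)) = α(8) = 6, α(β(6)) = α(1) = 5, α(β(7)) = α(0) = 2, α(β(8)) = α(3) = 4.
Hence αβ = [1 8 0 3 7 6 5 2 4].

1 8 0 3 7 6 5 2 4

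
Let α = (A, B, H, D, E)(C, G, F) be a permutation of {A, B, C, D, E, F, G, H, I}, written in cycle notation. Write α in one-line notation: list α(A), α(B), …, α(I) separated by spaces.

Each element maps to the next entry in its cycle (wrapping to the front): A→B, B→H, C→G, D→E, E→A, F→C, G→F, H→D, I→I.
So the one-line form is B H G E A C F D I.

B H G E A C F D I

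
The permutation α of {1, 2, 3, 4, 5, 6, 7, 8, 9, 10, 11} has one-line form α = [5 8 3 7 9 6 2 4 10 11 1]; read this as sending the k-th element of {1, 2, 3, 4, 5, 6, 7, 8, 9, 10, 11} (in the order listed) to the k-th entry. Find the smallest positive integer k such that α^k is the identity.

20

The disjoint-cycle form of α has cycle lengths 5, 4, 1, 1.
The order is lcm(5, 4) = 20.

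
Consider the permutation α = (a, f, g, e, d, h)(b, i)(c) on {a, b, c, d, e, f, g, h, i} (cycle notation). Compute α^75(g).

g lies in the 6-cycle (a, f, g, e, d, h).
Powers repeat with period 6 on this cycle, and 75 mod 6 = 3, so α^75(g) = α^3(g).
Advancing 3 steps from g: g → e → d → h.

h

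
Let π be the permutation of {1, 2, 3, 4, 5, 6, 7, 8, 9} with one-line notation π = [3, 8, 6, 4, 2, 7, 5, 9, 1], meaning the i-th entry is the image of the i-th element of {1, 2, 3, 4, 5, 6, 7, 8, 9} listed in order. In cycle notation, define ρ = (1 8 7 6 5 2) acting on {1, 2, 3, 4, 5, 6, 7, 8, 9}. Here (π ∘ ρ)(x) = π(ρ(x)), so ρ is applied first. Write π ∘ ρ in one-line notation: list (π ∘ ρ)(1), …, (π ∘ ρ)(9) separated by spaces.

Chase each element through ρ then π: 1 → 8 → 9; 2 → 1 → 3; 3 → 3 → 6; 4 → 4 → 4; 5 → 2 → 8; 6 → 5 → 2; 7 → 6 → 7; 8 → 7 → 5; 9 → 9 → 1.
Collecting the images, π ∘ ρ = [9 3 6 4 8 2 7 5 1].

9 3 6 4 8 2 7 5 1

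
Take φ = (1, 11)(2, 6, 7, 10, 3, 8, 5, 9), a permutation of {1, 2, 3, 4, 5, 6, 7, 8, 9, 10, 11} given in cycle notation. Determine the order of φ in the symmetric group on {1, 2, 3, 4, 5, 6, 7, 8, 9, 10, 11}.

The cycle type of φ is (8, 2, 1).
Since disjoint cycles commute, ord(φ) = lcm(8, 2) = 8.

8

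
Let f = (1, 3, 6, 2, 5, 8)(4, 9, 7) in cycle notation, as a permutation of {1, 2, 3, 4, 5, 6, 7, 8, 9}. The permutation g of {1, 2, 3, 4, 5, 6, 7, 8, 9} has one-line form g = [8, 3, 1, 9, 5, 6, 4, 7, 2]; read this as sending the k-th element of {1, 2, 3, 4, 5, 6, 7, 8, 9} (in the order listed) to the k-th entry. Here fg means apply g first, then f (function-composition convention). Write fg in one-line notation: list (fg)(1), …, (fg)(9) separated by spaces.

For each element, apply g then f: 1 → 8 → 1; 2 → 3 → 6; 3 → 1 → 3; 4 → 9 → 7; 5 → 5 → 8; 6 → 6 → 2; 7 → 4 → 9; 8 → 7 → 4; 9 → 2 → 5.
Collecting the images, fg = [1 6 3 7 8 2 9 4 5].

1 6 3 7 8 2 9 4 5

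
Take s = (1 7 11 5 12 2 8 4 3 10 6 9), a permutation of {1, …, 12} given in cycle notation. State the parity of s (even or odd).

The cycle lengths are 12.
A cycle is odd iff its length is even; s has 1 even-length cycle, so sgn(s) = (−1)^1 and s is odd.

odd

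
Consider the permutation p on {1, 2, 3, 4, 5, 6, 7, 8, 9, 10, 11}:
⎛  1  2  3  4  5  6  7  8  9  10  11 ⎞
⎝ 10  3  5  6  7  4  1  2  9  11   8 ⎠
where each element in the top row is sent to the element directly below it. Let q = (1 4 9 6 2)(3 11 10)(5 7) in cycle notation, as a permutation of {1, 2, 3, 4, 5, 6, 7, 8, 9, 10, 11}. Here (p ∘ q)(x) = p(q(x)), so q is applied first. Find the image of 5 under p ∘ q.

q(5) = 7, then p(7) = 1; composing gives (p ∘ q)(5) = 1.

1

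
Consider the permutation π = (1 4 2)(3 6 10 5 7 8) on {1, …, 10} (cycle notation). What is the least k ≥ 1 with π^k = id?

The disjoint cycles have lengths 6, 3, 1.
Since disjoint cycles commute, ord(π) = lcm(6, 3) = 6.

6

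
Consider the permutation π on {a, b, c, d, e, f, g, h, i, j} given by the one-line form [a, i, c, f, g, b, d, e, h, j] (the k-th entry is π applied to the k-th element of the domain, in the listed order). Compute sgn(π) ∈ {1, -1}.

In disjoint-cycle form the cycle lengths are 7, 1, 1, 1.
A cycle is odd iff its length is even; π has 0 even-length cycles, so sgn(π) = (−1)^0 and π is even.

1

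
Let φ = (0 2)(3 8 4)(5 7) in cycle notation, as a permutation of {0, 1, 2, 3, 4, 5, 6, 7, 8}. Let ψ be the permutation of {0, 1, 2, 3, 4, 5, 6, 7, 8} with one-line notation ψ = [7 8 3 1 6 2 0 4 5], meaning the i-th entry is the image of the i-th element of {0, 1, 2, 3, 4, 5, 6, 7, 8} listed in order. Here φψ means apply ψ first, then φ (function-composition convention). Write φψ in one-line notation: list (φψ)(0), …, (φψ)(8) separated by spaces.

(φψ)(x) = φ(ψ(x)). Computing each image: φ(ψ(0)) = φ(7) = 5, φ(ψ(1)) = φ(8) = 4, φ(ψ(2)) = φ(3) = 8, φ(ψ(3)) = φ(1) = 1, φ(ψ(4)) = φ(6) = 6, φ(ψ(5)) = φ(2) = 0, φ(ψ(6)) = φ(0) = 2, φ(ψ(7)) = φ(4) = 3, φ(ψ(8)) = φ(5) = 7.
Hence φψ = [5 4 8 1 6 0 2 3 7].

5 4 8 1 6 0 2 3 7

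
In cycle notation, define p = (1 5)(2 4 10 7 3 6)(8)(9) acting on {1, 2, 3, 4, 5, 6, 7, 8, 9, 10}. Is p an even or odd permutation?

even

The cycle lengths are 6, 2, 1, 1.
A cycle of length ℓ contributes ℓ−1 transpositions, so p is a product of 5 + 1 = 6 transpositions — even.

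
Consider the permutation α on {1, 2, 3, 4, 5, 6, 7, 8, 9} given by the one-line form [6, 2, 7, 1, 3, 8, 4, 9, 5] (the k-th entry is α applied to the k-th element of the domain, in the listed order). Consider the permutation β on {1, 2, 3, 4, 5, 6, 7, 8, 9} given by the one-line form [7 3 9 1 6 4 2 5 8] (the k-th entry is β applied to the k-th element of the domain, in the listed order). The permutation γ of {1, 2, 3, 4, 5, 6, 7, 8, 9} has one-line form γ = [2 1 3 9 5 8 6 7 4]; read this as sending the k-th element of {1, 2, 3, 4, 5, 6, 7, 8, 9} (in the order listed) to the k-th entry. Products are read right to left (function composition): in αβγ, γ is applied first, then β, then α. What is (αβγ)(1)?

7

Chase 1: γ(1) = 2; β(2) = 3; α(3) = 7. Hence (αβγ)(1) = 7.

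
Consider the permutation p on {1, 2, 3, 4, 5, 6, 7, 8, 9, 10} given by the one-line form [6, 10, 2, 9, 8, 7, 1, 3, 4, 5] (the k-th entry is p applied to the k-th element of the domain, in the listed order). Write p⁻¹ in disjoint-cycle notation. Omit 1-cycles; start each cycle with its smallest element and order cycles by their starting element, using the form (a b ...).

(1 7 6)(2 3 8 5 10)(4 9)

First write p in disjoint cycles: (1 6 7)(2 10 5 8 3)(4 9).
Reversing each cycle (and rotating so the smallest element leads) gives p⁻¹ = (1 7 6)(2 3 8 5 10)(4 9).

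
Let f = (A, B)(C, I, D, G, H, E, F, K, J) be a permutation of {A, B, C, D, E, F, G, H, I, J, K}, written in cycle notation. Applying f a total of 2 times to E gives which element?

K

E lies in the 9-cycle (C, I, D, G, H, E, F, K, J).
Stepping 2 places around the cycle: E → F → K.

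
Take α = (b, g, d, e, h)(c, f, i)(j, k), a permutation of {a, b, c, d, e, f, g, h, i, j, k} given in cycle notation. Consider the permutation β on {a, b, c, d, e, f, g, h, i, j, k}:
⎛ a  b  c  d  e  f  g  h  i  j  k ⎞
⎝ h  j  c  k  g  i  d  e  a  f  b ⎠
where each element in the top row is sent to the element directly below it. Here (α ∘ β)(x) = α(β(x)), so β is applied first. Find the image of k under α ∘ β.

g

(α ∘ β)(k) = α(β(k)). β(k) = b, then α(b) = g. So (α ∘ β)(k) = g.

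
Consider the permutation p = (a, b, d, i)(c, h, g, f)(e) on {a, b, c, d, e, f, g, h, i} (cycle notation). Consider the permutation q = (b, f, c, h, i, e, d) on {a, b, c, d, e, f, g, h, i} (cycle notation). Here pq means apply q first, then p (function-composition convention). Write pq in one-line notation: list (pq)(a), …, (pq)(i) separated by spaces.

b c g d i h f a e

Chase each element through q then p: a → a → b; b → f → c; c → h → g; d → b → d; e → d → i; f → c → h; g → g → f; h → i → a; i → e → e.
So pq in one-line form is b c g d i h f a e.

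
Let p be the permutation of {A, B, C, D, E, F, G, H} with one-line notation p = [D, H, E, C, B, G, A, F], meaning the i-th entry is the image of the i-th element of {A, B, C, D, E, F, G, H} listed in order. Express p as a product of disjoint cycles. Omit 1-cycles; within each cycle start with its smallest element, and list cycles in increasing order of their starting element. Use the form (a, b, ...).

Start at A and follow images: A → D → C → E → B → H → F → G → A, giving the cycle (A, D, C, E, B, H, F, G).
Repeating from the next unused element and collecting all non-trivial cycles gives (A, D, C, E, B, H, F, G).

(A, D, C, E, B, H, F, G)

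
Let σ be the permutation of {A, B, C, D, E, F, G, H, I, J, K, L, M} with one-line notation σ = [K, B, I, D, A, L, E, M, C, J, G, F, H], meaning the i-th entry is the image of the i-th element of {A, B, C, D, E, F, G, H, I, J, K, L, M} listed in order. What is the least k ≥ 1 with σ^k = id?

4

The disjoint-cycle form of σ has cycle lengths 4, 2, 2, 2, 1, 1, 1.
The order is lcm(4, 2, 2, 2) = 4.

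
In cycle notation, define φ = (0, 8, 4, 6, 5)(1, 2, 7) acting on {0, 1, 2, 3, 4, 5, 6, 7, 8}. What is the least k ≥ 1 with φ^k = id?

15

The cycle type of φ is (5, 3, 1).
Since disjoint cycles commute, ord(φ) = lcm(5, 3) = 15.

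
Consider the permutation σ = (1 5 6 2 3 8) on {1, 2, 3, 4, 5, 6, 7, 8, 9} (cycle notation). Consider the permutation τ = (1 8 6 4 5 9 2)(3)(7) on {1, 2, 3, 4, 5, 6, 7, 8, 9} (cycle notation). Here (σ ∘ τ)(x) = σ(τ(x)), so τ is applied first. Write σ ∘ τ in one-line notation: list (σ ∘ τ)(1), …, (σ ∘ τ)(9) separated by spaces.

1 5 8 6 9 4 7 2 3

(σ ∘ τ)(x) = σ(τ(x)). Computing each image: σ(τ(1)) = σ(8) = 1, σ(τ(2)) = σ(1) = 5, σ(τ(3)) = σ(3) = 8, σ(τ(4)) = σ(5) = 6, σ(τ(5)) = σ(9) = 9, σ(τ(6)) = σ(4) = 4, σ(τ(7)) = σ(7) = 7, σ(τ(8)) = σ(6) = 2, σ(τ(9)) = σ(2) = 3.
Hence σ ∘ τ = [1 5 8 6 9 4 7 2 3].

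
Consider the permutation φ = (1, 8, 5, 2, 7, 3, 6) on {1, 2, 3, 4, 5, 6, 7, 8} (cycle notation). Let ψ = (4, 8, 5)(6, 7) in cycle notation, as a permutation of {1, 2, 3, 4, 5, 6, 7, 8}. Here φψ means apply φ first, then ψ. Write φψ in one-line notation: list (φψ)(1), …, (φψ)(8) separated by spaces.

5 6 7 8 2 1 3 4

(φψ)(x) = ψ(φ(x)). Computing each image: ψ(φ(1)) = ψ(8) = 5, ψ(φ(2)) = ψ(7) = 6, ψ(φ(3)) = ψ(6) = 7, ψ(φ(4)) = ψ(4) = 8, ψ(φ(5)) = ψ(2) = 2, ψ(φ(6)) = ψ(1) = 1, ψ(φ(7)) = ψ(3) = 3, ψ(φ(8)) = ψ(5) = 4.
Hence φψ = [5 6 7 8 2 1 3 4].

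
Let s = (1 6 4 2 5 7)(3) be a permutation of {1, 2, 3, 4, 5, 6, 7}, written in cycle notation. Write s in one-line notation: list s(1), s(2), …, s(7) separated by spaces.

Reading each image from the cycles: 1↦6, 2↦5, 3↦3, 4↦2, 5↦7, 6↦4, 7↦1.
So the one-line form is 6 5 3 2 7 4 1.

6 5 3 2 7 4 1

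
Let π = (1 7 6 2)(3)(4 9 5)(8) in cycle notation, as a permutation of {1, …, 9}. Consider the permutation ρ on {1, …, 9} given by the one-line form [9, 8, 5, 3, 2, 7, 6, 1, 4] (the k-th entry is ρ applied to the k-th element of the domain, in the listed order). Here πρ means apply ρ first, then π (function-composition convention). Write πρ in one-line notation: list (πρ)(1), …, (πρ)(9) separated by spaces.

(πρ)(x) = π(ρ(x)). Computing each image: π(ρ(1)) = π(9) = 5, π(ρ(2)) = π(8) = 8, π(ρ(3)) = π(5) = 4, π(ρ(4)) = π(3) = 3, π(ρ(5)) = π(2) = 1, π(ρ(6)) = π(7) = 6, π(ρ(7)) = π(6) = 2, π(ρ(8)) = π(1) = 7, π(ρ(9)) = π(4) = 9.
Hence πρ = [5 8 4 3 1 6 2 7 9].

5 8 4 3 1 6 2 7 9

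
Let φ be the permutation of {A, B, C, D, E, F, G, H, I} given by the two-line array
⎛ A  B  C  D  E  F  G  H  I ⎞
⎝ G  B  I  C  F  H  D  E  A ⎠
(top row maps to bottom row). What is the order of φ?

15

Decomposing into disjoint cycles gives cycle lengths 5, 3, 1.
The order is lcm(5, 3) = 15.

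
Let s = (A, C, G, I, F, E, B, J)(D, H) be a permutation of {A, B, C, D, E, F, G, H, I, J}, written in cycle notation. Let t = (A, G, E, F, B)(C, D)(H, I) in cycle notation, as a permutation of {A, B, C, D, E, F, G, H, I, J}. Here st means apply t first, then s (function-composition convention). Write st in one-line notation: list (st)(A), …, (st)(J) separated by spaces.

I C H G E J B F D A

(st)(x) = s(t(x)). Computing each image: s(t(A)) = s(G) = I, s(t(B)) = s(A) = C, s(t(C)) = s(D) = H, s(t(D)) = s(C) = G, s(t(E)) = s(F) = E, s(t(F)) = s(B) = J, s(t(G)) = s(E) = B, s(t(H)) = s(I) = F, s(t(I)) = s(H) = D, s(t(J)) = s(J) = A.
Hence st = [I C H G E J B F D A].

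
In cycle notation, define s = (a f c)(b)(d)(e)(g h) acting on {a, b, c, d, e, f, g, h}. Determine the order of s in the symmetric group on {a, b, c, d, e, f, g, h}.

The disjoint cycles have lengths 3, 2, 1, 1, 1.
The order is lcm(3, 2) = 6.

6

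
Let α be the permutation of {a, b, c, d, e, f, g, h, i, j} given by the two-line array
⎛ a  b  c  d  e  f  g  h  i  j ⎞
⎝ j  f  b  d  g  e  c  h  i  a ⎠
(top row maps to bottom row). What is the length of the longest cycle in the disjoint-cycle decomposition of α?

Decomposing into disjoint cycles gives (a, j)(b, f, e, g, c); the longest has length 5.

5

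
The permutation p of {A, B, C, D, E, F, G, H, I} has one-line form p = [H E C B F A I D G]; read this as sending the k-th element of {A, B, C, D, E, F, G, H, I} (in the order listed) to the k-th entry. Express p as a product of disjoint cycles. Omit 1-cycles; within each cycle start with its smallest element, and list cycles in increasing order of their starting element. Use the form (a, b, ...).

(A, H, D, B, E, F)(G, I)

From A: A → H → D → B → E → F → A, closing the cycle (A, H, D, B, E, F).
Continuing from each remaining unvisited element yields (A, H, D, B, E, F)(G, I).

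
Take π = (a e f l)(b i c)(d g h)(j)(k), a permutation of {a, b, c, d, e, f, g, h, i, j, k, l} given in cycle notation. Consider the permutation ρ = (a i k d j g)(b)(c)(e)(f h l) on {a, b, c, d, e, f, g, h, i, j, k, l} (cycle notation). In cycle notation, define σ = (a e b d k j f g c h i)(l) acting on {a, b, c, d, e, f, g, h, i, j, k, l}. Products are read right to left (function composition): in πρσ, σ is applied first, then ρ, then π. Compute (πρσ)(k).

Chase k: σ(k) = j; ρ(j) = g; π(g) = h. Hence (πρσ)(k) = h.

h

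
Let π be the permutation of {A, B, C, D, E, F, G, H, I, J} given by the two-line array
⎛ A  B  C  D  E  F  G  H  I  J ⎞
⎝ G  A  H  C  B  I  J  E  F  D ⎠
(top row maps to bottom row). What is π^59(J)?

Tracing J → D → … returns to J after 8 steps, so J lies in an 8-cycle (A G J D C H E B).
On an 8-cycle, π^8 is the identity, so π^59 = π^3 there (59 ≡ 3 mod 8).
Stepping 3 places around the cycle: J → D → C → H.

H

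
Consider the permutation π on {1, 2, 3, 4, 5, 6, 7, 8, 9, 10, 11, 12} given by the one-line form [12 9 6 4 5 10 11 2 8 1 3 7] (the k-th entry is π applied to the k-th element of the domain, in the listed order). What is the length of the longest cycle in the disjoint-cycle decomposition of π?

Decomposing into disjoint cycles gives (1, 12, 7, 11, 3, 6, 10)(2, 9, 8); the longest has length 7.

7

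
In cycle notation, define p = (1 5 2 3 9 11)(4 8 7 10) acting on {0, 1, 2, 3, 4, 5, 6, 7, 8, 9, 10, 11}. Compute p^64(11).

11 lies in the 6-cycle (1 5 2 3 9 11).
On a 6-cycle, p^6 is the identity, so p^64 = p^4 there (64 ≡ 4 mod 6).
Advancing 4 steps from 11: 11 → 1 → 5 → 2 → 3.

3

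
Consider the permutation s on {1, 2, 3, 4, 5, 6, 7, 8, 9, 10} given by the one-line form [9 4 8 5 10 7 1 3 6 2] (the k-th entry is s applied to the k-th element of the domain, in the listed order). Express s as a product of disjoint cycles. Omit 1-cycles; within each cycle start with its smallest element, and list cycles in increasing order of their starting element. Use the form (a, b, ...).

From 1: 1 → 9 → 6 → 7 → 1, closing the cycle (1, 9, 6, 7).
Repeating from the next unused element and collecting all non-trivial cycles gives (1, 9, 6, 7)(2, 4, 5, 10)(3, 8).

(1, 9, 6, 7)(2, 4, 5, 10)(3, 8)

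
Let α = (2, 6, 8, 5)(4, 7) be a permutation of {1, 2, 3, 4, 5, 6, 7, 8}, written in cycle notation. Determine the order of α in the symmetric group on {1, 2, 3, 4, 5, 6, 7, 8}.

The cycle type of α is (4, 2, 1, 1).
The order is lcm(4, 2) = 4.

4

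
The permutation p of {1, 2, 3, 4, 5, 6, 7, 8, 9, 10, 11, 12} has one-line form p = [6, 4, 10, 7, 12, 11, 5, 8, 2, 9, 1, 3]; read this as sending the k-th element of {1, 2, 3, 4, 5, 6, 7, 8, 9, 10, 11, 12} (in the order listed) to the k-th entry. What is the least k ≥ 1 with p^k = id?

24

Decomposing into disjoint cycles gives cycle lengths 8, 3, 1.
Since disjoint cycles commute, ord(p) = lcm(8, 3) = 24.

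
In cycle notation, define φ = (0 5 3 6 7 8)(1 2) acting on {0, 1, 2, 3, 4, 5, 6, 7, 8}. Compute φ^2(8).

8 lies in the 6-cycle (0 5 3 6 7 8).
Stepping 2 places around the cycle: 8 → 0 → 5.

5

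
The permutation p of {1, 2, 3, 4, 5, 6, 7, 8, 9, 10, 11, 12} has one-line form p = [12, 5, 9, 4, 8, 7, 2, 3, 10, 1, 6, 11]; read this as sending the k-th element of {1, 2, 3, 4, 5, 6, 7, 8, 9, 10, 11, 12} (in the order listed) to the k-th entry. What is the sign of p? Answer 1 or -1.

1

In disjoint-cycle form the cycle lengths are 11, 1.
A cycle of length ℓ contributes ℓ−1 transpositions, so p is a product of 10 transpositions — even.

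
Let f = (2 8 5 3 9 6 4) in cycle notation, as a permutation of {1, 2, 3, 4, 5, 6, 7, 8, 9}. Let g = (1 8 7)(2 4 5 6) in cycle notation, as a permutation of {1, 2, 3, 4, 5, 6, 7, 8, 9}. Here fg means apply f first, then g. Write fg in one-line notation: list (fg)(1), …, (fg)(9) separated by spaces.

8 7 9 4 3 5 1 6 2

For each element, apply f then g: 1 → 1 → 8; 2 → 8 → 7; 3 → 9 → 9; 4 → 2 → 4; 5 → 3 → 3; 6 → 4 → 5; 7 → 7 → 1; 8 → 5 → 6; 9 → 6 → 2.
Collecting the images, fg = [8 7 9 4 3 5 1 6 2].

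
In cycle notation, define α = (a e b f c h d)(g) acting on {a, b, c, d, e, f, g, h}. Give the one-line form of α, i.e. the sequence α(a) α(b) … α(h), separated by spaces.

Image by image: a↦e, b↦f, c↦h, d↦a, e↦b, f↦c, g↦g, h↦d.
So the one-line form is e f h a b c g d.

e f h a b c g d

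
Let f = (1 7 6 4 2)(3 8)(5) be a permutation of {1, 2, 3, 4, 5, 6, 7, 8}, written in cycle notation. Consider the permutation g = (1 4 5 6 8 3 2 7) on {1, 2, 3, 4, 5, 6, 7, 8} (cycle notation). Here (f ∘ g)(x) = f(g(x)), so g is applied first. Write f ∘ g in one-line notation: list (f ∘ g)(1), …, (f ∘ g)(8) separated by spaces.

2 6 1 5 4 3 7 8

(f ∘ g)(x) = f(g(x)). Computing each image: f(g(1)) = f(4) = 2, f(g(2)) = f(7) = 6, f(g(3)) = f(2) = 1, f(g(4)) = f(5) = 5, f(g(5)) = f(6) = 4, f(g(6)) = f(8) = 3, f(g(7)) = f(1) = 7, f(g(8)) = f(3) = 8.
Hence f ∘ g = [2 6 1 5 4 3 7 8].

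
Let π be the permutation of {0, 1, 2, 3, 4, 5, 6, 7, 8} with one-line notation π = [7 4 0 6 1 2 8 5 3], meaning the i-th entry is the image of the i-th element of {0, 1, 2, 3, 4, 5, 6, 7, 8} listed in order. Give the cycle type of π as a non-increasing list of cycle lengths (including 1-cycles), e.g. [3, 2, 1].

The disjoint cycles are (0 7 5 2)(1 4)(3 6 8), with lengths 4, 3, 2 in non-increasing order.

[4, 3, 2]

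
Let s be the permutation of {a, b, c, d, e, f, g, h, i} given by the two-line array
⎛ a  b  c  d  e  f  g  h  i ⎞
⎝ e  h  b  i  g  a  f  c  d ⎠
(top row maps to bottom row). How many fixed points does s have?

No element satisfies s(x) = x, so there are 0 fixed points.

0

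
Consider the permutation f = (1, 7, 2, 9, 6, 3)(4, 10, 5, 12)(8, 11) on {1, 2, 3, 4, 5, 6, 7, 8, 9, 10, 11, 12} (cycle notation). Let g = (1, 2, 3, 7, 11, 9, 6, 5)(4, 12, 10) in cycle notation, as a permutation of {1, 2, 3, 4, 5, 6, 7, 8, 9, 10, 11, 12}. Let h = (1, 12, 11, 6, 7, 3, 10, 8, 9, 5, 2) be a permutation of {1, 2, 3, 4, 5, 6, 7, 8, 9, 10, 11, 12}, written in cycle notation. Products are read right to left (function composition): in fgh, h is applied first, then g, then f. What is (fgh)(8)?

3

Apply the permutations in order: h(8) = 9, then g(9) = 6, then f(6) = 3. So (fgh)(8) = 3.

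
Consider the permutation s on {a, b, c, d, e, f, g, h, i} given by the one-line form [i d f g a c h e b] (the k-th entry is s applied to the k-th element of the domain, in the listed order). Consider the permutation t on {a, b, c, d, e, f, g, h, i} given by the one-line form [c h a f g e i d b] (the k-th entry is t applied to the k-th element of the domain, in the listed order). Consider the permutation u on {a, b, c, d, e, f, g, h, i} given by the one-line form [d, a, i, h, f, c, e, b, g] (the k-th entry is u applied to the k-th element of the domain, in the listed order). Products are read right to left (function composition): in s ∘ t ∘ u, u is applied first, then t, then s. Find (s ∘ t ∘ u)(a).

c

Apply the permutations in order: u(a) = d, then t(d) = f, then s(f) = c. So (s ∘ t ∘ u)(a) = c.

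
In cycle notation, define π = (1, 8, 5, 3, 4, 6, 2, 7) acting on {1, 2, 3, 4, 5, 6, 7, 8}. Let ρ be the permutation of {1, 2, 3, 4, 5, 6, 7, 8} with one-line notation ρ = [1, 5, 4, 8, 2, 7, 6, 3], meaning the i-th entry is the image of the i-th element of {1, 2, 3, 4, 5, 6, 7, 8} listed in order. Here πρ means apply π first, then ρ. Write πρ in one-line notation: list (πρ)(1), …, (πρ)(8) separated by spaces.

(πρ)(x) = ρ(π(x)). Computing each image: ρ(π(1)) = ρ(8) = 3, ρ(π(2)) = ρ(7) = 6, ρ(π(3)) = ρ(4) = 8, ρ(π(4)) = ρ(6) = 7, ρ(π(5)) = ρ(3) = 4, ρ(π(6)) = ρ(2) = 5, ρ(π(7)) = ρ(1) = 1, ρ(π(8)) = ρ(5) = 2.
Hence πρ = [3 6 8 7 4 5 1 2].

3 6 8 7 4 5 1 2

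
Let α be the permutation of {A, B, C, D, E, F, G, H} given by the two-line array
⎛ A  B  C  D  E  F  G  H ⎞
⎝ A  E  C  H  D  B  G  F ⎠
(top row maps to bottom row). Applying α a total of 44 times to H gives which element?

Tracing H → F → … returns to H after 5 steps, so H lies in a 5-cycle (B, E, D, H, F).
Since the cycle has length 5, α^44 acts on it the same as α^4 (44 mod 5 = 4).
Advancing 4 steps from H: H → F → B → E → D.

D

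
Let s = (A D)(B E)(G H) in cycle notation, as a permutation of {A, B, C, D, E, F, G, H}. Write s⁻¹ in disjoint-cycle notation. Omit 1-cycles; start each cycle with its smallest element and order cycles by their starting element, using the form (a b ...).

(A D)(B E)(G H)

The inverse reverses each cycle.
Reversing each cycle of s and rotating so the smallest element leads gives (A D)(B E)(G H).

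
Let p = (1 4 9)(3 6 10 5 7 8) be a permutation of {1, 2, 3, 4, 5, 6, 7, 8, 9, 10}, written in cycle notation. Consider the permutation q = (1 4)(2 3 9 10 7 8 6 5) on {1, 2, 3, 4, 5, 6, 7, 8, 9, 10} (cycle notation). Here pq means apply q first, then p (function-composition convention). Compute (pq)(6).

7

(pq)(6) = p(q(6)). q(6) = 5, then p(5) = 7. So (pq)(6) = 7.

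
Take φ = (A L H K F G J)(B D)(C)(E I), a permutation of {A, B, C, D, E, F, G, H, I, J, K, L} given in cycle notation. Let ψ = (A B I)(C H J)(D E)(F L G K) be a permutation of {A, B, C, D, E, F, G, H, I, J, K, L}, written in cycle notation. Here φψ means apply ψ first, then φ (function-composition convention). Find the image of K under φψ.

G

First apply ψ: ψ(K) = F, then φ(F) = G. Thus (φψ)(K) = G.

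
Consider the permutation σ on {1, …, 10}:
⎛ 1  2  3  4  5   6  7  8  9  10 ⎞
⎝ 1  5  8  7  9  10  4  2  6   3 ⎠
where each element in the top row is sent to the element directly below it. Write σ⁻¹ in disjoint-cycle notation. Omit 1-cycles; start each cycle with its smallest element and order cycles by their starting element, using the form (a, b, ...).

First write σ in disjoint cycles: (2, 5, 9, 6, 10, 3, 8)(4, 7).
Reversing each cycle (and rotating so the smallest element leads) gives σ⁻¹ = (2, 8, 3, 10, 6, 9, 5)(4, 7).

(2, 8, 3, 10, 6, 9, 5)(4, 7)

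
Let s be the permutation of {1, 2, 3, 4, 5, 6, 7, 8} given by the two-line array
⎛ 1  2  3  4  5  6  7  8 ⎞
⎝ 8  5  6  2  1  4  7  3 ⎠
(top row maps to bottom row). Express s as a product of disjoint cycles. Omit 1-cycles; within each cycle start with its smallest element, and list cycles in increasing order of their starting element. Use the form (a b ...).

(1 8 3 6 4 2 5)

From 1: 1 → 8 → 3 → 6 → 4 → 2 → 5 → 1, closing the cycle (1 8 3 6 4 2 5).
Continuing from each remaining unvisited element yields (1 8 3 6 4 2 5).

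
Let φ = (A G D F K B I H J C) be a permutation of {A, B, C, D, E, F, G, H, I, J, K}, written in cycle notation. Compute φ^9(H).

H lies in the 10-cycle (A G D F K B I H J C).
Stepping 9 places around the cycle: H → J → C → A → G → D → F → K → B → I.

I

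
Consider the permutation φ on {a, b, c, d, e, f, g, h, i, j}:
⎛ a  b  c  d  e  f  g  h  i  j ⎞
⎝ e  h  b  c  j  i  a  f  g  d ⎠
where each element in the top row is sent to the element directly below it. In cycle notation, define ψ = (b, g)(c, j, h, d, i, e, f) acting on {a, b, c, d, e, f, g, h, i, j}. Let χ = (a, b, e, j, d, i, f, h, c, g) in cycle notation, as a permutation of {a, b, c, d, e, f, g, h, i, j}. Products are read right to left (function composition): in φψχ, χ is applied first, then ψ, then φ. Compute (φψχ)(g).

e

(φψχ)(g) = φ(ψ(χ(g))). χ(g) = a, then ψ(a) = a, then φ(a) = e, so the result is e.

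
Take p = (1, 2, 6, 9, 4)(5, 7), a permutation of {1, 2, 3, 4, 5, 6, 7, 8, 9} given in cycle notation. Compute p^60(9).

9

9 lies in the 5-cycle (1, 2, 6, 9, 4).
Since the cycle has length 5, p^60 acts on it the same as p^0 (60 mod 5 = 0).
So p^60(9) = 9.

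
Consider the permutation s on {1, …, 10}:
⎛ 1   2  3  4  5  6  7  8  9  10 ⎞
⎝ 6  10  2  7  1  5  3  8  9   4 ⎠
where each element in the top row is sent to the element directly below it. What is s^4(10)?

Tracing 10 → 4 → … returns to 10 after 5 steps, so 10 lies in a 5-cycle (2 10 4 7 3).
Advancing 4 steps from 10: 10 → 4 → 7 → 3 → 2.

2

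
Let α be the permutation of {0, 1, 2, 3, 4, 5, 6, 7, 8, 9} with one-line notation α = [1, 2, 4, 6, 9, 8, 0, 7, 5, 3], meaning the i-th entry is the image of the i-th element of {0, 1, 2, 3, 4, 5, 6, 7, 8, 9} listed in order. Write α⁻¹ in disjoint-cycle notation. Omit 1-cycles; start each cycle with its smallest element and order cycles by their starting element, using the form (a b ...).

(0 6 3 9 4 2 1)(5 8)

First write α in disjoint cycles: (0 1 2 4 9 3 6)(5 8).
The inverse reverses every cycle; in canonical form, α⁻¹ = (0 6 3 9 4 2 1)(5 8).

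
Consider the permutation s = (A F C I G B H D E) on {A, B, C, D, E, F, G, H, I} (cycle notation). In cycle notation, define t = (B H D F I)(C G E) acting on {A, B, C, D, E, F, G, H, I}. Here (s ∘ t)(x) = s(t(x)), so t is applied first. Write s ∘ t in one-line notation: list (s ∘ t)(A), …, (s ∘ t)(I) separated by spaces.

F D B C I G A E H

(s ∘ t)(x) = s(t(x)). Computing each image: s(t(A)) = s(A) = F, s(t(B)) = s(H) = D, s(t(C)) = s(G) = B, s(t(D)) = s(F) = C, s(t(E)) = s(C) = I, s(t(F)) = s(I) = G, s(t(G)) = s(E) = A, s(t(H)) = s(D) = E, s(t(I)) = s(B) = H.
Hence s ∘ t = [F D B C I G A E H].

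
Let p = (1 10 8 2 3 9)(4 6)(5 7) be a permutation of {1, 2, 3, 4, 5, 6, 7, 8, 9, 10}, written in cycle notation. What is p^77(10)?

10 lies in the 6-cycle (1 10 8 2 3 9).
Powers repeat with period 6 on this cycle, and 77 mod 6 = 5, so p^77(10) = p^5(10).
Advancing 5 steps from 10: 10 → 8 → 2 → 3 → 9 → 1.

1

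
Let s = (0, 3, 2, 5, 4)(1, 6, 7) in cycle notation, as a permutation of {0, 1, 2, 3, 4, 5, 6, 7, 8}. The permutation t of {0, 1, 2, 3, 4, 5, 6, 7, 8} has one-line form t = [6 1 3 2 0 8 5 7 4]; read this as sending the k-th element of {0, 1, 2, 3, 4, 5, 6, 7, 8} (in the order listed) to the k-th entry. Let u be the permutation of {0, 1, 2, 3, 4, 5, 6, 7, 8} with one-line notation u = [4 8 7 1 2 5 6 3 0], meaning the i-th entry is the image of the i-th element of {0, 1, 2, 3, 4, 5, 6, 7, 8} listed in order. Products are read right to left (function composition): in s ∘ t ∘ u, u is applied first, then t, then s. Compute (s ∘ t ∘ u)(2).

1

Apply the permutations in order: u(2) = 7, then t(7) = 7, then s(7) = 1. So (s ∘ t ∘ u)(2) = 1.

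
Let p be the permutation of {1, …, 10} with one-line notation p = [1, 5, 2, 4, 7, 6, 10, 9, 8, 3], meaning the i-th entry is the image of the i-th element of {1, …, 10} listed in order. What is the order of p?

10

Writing p as disjoint cycles, the cycle lengths are 5, 2, 1, 1, 1.
The order of p is the least common multiple of its cycle lengths: lcm(5, 2) = 10.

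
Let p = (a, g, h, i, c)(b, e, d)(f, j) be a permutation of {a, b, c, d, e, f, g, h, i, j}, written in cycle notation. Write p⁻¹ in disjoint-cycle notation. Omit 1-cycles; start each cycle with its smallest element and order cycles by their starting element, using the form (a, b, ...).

If p sends a → b within a cycle, p⁻¹ sends b → a; equivalently, reverse each cycle.
After reversing and putting each cycle's least element first, p⁻¹ = (a, c, i, h, g)(b, d, e)(f, j).

(a, c, i, h, g)(b, d, e)(f, j)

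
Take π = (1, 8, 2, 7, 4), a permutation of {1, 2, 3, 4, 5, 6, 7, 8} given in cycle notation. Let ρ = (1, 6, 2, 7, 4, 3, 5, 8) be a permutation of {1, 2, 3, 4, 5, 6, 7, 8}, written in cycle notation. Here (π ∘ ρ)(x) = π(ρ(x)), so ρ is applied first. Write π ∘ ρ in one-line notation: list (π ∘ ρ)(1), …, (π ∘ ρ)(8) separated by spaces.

For each element, apply ρ then π: 1 → 6 → 6; 2 → 7 → 4; 3 → 5 → 5; 4 → 3 → 3; 5 → 8 → 2; 6 → 2 → 7; 7 → 4 → 1; 8 → 1 → 8.
Collecting the images, π ∘ ρ = [6 4 5 3 2 7 1 8].

6 4 5 3 2 7 1 8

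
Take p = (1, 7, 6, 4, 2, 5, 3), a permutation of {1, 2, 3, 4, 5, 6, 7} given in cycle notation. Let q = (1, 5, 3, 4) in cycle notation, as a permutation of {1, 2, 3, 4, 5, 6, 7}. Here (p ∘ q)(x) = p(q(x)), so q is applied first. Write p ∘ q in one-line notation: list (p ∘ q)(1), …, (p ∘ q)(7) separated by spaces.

For each element, apply q then p: 1 → 5 → 3; 2 → 2 → 5; 3 → 4 → 2; 4 → 1 → 7; 5 → 3 → 1; 6 → 6 → 4; 7 → 7 → 6.
So p ∘ q in one-line form is 3 5 2 7 1 4 6.

3 5 2 7 1 4 6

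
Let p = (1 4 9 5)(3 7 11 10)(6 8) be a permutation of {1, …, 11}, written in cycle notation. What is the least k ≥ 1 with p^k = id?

4

The cycle type of p is (4, 4, 2, 1).
Since disjoint cycles commute, ord(p) = lcm(4, 4, 2) = 4.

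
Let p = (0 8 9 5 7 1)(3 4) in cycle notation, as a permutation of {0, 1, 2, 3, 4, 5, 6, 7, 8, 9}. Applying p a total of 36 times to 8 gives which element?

8

8 lies in the 6-cycle (0 8 9 5 7 1).
On a 6-cycle, p^6 is the identity, so p^36 = p^0 there (36 ≡ 0 mod 6).
So p^36(8) = 8.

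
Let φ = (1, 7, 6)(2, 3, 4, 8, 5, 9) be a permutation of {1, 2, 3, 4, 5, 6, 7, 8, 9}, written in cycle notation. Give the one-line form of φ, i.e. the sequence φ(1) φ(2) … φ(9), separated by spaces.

7 3 4 8 9 1 6 5 2

Reading each image from the cycles: 1→7, 2→3, 3→4, 4→8, 5→9, 6→1, 7→6, 8→5, 9→2.
So the one-line form is 7 3 4 8 9 1 6 5 2.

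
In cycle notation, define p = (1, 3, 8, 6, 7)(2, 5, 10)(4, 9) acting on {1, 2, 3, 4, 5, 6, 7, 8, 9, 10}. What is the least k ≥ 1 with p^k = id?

30

The disjoint cycles have lengths 5, 3, 2.
Since disjoint cycles commute, ord(p) = lcm(5, 3, 2) = 30.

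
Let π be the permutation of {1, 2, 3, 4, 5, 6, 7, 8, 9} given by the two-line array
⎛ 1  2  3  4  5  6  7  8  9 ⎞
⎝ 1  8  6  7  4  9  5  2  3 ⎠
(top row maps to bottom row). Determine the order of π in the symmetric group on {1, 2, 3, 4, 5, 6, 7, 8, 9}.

Writing π as disjoint cycles, the cycle lengths are 3, 3, 2, 1.
The order is lcm(3, 3, 2) = 6.

6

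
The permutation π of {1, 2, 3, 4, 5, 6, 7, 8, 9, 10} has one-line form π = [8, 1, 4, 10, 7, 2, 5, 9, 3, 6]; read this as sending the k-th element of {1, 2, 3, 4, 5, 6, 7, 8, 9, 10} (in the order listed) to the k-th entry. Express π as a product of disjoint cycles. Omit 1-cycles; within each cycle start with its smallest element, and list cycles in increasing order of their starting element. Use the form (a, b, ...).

(1, 8, 9, 3, 4, 10, 6, 2)(5, 7)

From 1: 1 → 8 → 9 → 3 → 4 → 10 → 6 → 2 → 1, closing the cycle (1, 8, 9, 3, 4, 10, 6, 2).
Continuing from each remaining unvisited element yields (1, 8, 9, 3, 4, 10, 6, 2)(5, 7).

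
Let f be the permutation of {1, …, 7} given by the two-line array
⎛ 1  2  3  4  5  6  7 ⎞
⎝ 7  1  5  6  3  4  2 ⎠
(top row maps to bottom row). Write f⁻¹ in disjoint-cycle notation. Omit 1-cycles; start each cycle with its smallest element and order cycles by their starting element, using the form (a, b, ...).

The cycle decomposition of f is (1, 7, 2)(3, 5)(4, 6).
The inverse reverses every cycle; in canonical form, f⁻¹ = (1, 2, 7)(3, 5)(4, 6).

(1, 2, 7)(3, 5)(4, 6)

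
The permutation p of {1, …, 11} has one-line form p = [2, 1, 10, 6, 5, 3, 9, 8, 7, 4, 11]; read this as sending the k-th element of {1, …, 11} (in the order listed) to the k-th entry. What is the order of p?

Decomposing into disjoint cycles gives cycle lengths 4, 2, 2, 1, 1, 1.
The order is lcm(4, 2, 2) = 4.

4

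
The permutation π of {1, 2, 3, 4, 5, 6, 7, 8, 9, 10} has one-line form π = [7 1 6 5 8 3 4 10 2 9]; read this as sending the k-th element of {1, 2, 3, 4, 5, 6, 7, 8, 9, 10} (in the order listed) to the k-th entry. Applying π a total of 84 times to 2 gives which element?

Tracing 2 → 1 → … returns to 2 after 8 steps, so 2 lies in an 8-cycle (1, 7, 4, 5, 8, 10, 9, 2).
On an 8-cycle, π^8 is the identity, so π^84 = π^4 there (84 ≡ 4 mod 8).
Advancing 4 steps from 2: 2 → 1 → 7 → 4 → 5.

5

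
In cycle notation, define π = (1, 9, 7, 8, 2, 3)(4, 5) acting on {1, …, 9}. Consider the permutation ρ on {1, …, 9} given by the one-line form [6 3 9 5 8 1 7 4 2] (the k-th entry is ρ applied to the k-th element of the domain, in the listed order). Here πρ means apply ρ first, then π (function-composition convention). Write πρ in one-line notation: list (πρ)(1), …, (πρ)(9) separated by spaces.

(πρ)(x) = π(ρ(x)). Computing each image: π(ρ(1)) = π(6) = 6, π(ρ(2)) = π(3) = 1, π(ρ(3)) = π(9) = 7, π(ρ(4)) = π(5) = 4, π(ρ(5)) = π(8) = 2, π(ρ(6)) = π(1) = 9, π(ρ(7)) = π(7) = 8, π(ρ(8)) = π(4) = 5, π(ρ(9)) = π(2) = 3.
Hence πρ = [6 1 7 4 2 9 8 5 3].

6 1 7 4 2 9 8 5 3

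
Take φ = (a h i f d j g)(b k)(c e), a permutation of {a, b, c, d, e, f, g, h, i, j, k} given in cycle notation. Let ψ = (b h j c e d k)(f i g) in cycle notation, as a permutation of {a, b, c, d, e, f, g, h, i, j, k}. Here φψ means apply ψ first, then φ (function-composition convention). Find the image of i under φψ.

a

First apply ψ: ψ(i) = g, then φ(g) = a. Thus (φψ)(i) = a.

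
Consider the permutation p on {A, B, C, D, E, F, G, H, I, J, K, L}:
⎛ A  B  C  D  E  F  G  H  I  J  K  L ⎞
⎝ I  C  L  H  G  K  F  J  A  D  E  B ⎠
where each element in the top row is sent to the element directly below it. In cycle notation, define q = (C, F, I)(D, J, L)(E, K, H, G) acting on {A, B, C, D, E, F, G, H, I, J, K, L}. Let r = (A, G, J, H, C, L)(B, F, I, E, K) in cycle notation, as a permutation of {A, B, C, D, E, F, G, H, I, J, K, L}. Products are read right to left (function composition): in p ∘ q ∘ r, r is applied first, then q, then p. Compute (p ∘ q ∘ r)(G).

B

Chase G: r(G) = J; q(J) = L; p(L) = B. Hence (p ∘ q ∘ r)(G) = B.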